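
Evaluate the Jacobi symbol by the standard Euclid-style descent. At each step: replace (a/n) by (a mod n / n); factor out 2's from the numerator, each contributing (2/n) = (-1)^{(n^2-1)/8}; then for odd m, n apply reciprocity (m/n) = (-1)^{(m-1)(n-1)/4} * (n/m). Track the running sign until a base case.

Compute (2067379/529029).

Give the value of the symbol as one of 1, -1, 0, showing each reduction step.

1

(2067379/529029) = (480292/529029)   [reduce mod 529029]
480292 = 2^2·120073; (2/529029) = -1 since 529029 mod 8 = 5, so (480292/529029) = (-1)^2·(120073/529029); sign now +1
reciprocity: (120073/529029) = +1·(529029/120073) since 120073 mod 4 = 1, 529029 mod 4 = 1; sign now +1
(529029/120073) = (48737/120073)   [reduce mod 120073]
reciprocity: (48737/120073) = +1·(120073/48737) since 48737 mod 4 = 1, 120073 mod 4 = 1; sign now +1
(120073/48737) = (22599/48737)   [reduce mod 48737]
reciprocity: (22599/48737) = +1·(48737/22599) since 22599 mod 4 = 3, 48737 mod 4 = 1; sign now +1
(48737/22599) = (3539/22599)   [reduce mod 22599]
reciprocity: (3539/22599) = -1·(22599/3539) since 3539 mod 4 = 3, 22599 mod 4 = 3; sign now -1
(22599/3539) = (1365/3539)   [reduce mod 3539]
reciprocity: (1365/3539) = +1·(3539/1365) since 1365 mod 4 = 1, 3539 mod 4 = 3; sign now -1
(3539/1365) = (809/1365)   [reduce mod 1365]
reciprocity: (809/1365) = +1·(1365/809) since 809 mod 4 = 1, 1365 mod 4 = 1; sign now -1
(1365/809) = (556/809)   [reduce mod 809]
556 = 2^2·139; (2/809) = +1 since 809 mod 8 = 1, so (556/809) = (+1)^2·(139/809); sign now -1
reciprocity: (139/809) = +1·(809/139) since 139 mod 4 = 3, 809 mod 4 = 1; sign now -1
(809/139) = (114/139)   [reduce mod 139]
114 = 2^1·57; (2/139) = -1 since 139 mod 8 = 3, so (114/139) = (-1)^1·(57/139); sign now +1
reciprocity: (57/139) = +1·(139/57) since 57 mod 4 = 1, 139 mod 4 = 3; sign now +1
(139/57) = (25/57)   [reduce mod 57]
reciprocity: (25/57) = +1·(57/25) since 25 mod 4 = 1, 57 mod 4 = 1; sign now +1
(57/25) = (7/25)   [reduce mod 25]
reciprocity: (7/25) = +1·(25/7) since 7 mod 4 = 3, 25 mod 4 = 1; sign now +1
(25/7) = (4/7)   [reduce mod 7]
4 = 2^2·1; (2/7) = +1 since 7 mod 8 = 7, so (4/7) = (+1)^2·(1/7); sign now +1
(1/7) = 1; final value = sign = +1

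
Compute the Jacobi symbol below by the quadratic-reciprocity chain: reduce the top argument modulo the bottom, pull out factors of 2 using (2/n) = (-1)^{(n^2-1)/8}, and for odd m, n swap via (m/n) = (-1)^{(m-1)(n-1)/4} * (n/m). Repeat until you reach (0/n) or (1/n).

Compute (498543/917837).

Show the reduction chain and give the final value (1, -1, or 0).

-1

flip (498543/917837) -> (917837/498543): both odd, 498543 mod 4 = 3, 917837 mod 4 = 1, so the flip contributes +1; sign now +1
(917837/498543): 917837 mod 498543 = 419294, so (917837/498543) = (419294/498543)
factor out 2^1: 419294 = 2^1·209647; with 498543 mod 8 = 7, (2/498543) = +1; sign now +1; continue with (209647/498543)
flip (209647/498543) -> (498543/209647): both odd, 209647 mod 4 = 3, 498543 mod 4 = 3, so the flip contributes -1; sign now -1
(498543/209647): 498543 mod 209647 = 79249, so (498543/209647) = (79249/209647)
flip (79249/209647) -> (209647/79249): both odd, 79249 mod 4 = 1, 209647 mod 4 = 3, so the flip contributes +1; sign now -1
(209647/79249): 209647 mod 79249 = 51149, so (209647/79249) = (51149/79249)
flip (51149/79249) -> (79249/51149): both odd, 51149 mod 4 = 1, 79249 mod 4 = 1, so the flip contributes +1; sign now -1
(79249/51149): 79249 mod 51149 = 28100, so (79249/51149) = (28100/51149)
factor out 2^2: 28100 = 2^2·7025; with 51149 mod 8 = 5, (2/51149) = -1; sign now -1; continue with (7025/51149)
flip (7025/51149) -> (51149/7025): both odd, 7025 mod 4 = 1, 51149 mod 4 = 1, so the flip contributes +1; sign now -1
(51149/7025): 51149 mod 7025 = 1974, so (51149/7025) = (1974/7025)
factor out 2^1: 1974 = 2^1·987; with 7025 mod 8 = 1, (2/7025) = +1; sign now -1; continue with (987/7025)
flip (987/7025) -> (7025/987): both odd, 987 mod 4 = 3, 7025 mod 4 = 1, so the flip contributes +1; sign now -1
(7025/987): 7025 mod 987 = 116, so (7025/987) = (116/987)
factor out 2^2: 116 = 2^2·29; with 987 mod 8 = 3, (2/987) = -1; sign now -1; continue with (29/987)
flip (29/987) -> (987/29): both odd, 29 mod 4 = 1, 987 mod 4 = 3, so the flip contributes +1; sign now -1
(987/29): 987 mod 29 = 1, so (987/29) = (1/29)
reached (1/29) = 1, so the symbol is -1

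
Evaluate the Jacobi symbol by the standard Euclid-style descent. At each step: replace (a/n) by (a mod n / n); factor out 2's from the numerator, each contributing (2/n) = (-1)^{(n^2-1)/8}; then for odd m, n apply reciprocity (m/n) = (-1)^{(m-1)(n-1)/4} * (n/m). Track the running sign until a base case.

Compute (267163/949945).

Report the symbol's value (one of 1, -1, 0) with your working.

1

flip (267163/949945) -> (949945/267163): both odd, 267163 mod 4 = 3, 949945 mod 4 = 1, so the flip contributes +1; sign now +1
(949945/267163): 949945 mod 267163 = 148456, so (949945/267163) = (148456/267163)
factor out 2^3: 148456 = 2^3·18557; with 267163 mod 8 = 3, (2/267163) = -1; sign now -1; continue with (18557/267163)
flip (18557/267163) -> (267163/18557): both odd, 18557 mod 4 = 1, 267163 mod 4 = 3, so the flip contributes +1; sign now -1
(267163/18557): 267163 mod 18557 = 7365, so (267163/18557) = (7365/18557)
flip (7365/18557) -> (18557/7365): both odd, 7365 mod 4 = 1, 18557 mod 4 = 1, so the flip contributes +1; sign now -1
(18557/7365): 18557 mod 7365 = 3827, so (18557/7365) = (3827/7365)
flip (3827/7365) -> (7365/3827): both odd, 3827 mod 4 = 3, 7365 mod 4 = 1, so the flip contributes +1; sign now -1
(7365/3827): 7365 mod 3827 = 3538, so (7365/3827) = (3538/3827)
factor out 2^1: 3538 = 2^1·1769; with 3827 mod 8 = 3, (2/3827) = -1; sign now +1; continue with (1769/3827)
flip (1769/3827) -> (3827/1769): both odd, 1769 mod 4 = 1, 3827 mod 4 = 3, so the flip contributes +1; sign now +1
(3827/1769): 3827 mod 1769 = 289, so (3827/1769) = (289/1769)
flip (289/1769) -> (1769/289): both odd, 289 mod 4 = 1, 1769 mod 4 = 1, so the flip contributes +1; sign now +1
(1769/289): 1769 mod 289 = 35, so (1769/289) = (35/289)
flip (35/289) -> (289/35): both odd, 35 mod 4 = 3, 289 mod 4 = 1, so the flip contributes +1; sign now +1
(289/35): 289 mod 35 = 9, so (289/35) = (9/35)
flip (9/35) -> (35/9): both odd, 9 mod 4 = 1, 35 mod 4 = 3, so the flip contributes +1; sign now +1
(35/9): 35 mod 9 = 8, so (35/9) = (8/9)
factor out 2^3: 8 = 2^3·1; with 9 mod 8 = 1, (2/9) = +1; sign now +1; continue with (1/9)
reached (1/9) = 1, so the symbol is +1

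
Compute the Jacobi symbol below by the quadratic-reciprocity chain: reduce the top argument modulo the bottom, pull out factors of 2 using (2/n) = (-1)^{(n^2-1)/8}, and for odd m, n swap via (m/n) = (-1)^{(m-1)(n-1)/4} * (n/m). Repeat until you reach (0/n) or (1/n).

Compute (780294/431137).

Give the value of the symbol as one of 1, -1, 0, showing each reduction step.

1

(780294/431137): 780294 mod 431137 = 349157, so (780294/431137) = (349157/431137)
flip (349157/431137) -> (431137/349157): both odd, 349157 mod 4 = 1, 431137 mod 4 = 1, so the flip contributes +1; sign now +1
(431137/349157): 431137 mod 349157 = 81980, so (431137/349157) = (81980/349157)
factor out 2^2: 81980 = 2^2·20495; with 349157 mod 8 = 5, (2/349157) = -1; sign now +1; continue with (20495/349157)
flip (20495/349157) -> (349157/20495): both odd, 20495 mod 4 = 3, 349157 mod 4 = 1, so the flip contributes +1; sign now +1
(349157/20495): 349157 mod 20495 = 742, so (349157/20495) = (742/20495)
factor out 2^1: 742 = 2^1·371; with 20495 mod 8 = 7, (2/20495) = +1; sign now +1; continue with (371/20495)
flip (371/20495) -> (20495/371): both odd, 371 mod 4 = 3, 20495 mod 4 = 3, so the flip contributes -1; sign now -1
(20495/371): 20495 mod 371 = 90, so (20495/371) = (90/371)
factor out 2^1: 90 = 2^1·45; with 371 mod 8 = 3, (2/371) = -1; sign now +1; continue with (45/371)
flip (45/371) -> (371/45): both odd, 45 mod 4 = 1, 371 mod 4 = 3, so the flip contributes +1; sign now +1
(371/45): 371 mod 45 = 11, so (371/45) = (11/45)
flip (11/45) -> (45/11): both odd, 11 mod 4 = 3, 45 mod 4 = 1, so the flip contributes +1; sign now +1
(45/11): 45 mod 11 = 1, so (45/11) = (1/11)
reached (1/11) = 1, so the symbol is +1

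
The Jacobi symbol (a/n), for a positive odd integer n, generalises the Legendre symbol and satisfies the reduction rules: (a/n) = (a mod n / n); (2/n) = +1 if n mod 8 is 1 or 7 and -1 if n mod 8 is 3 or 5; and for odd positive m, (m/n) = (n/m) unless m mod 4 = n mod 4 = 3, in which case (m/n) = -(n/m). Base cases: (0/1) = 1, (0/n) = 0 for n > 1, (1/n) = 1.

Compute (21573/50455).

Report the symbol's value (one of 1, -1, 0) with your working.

1

flip (21573/50455) -> (50455/21573): both odd, 21573 mod 4 = 1, 50455 mod 4 = 3, so the flip contributes +1; sign now +1
(50455/21573): 50455 mod 21573 = 7309, so (50455/21573) = (7309/21573)
flip (7309/21573) -> (21573/7309): both odd, 7309 mod 4 = 1, 21573 mod 4 = 1, so the flip contributes +1; sign now +1
(21573/7309): 21573 mod 7309 = 6955, so (21573/7309) = (6955/7309)
flip (6955/7309) -> (7309/6955): both odd, 6955 mod 4 = 3, 7309 mod 4 = 1, so the flip contributes +1; sign now +1
(7309/6955): 7309 mod 6955 = 354, so (7309/6955) = (354/6955)
factor out 2^1: 354 = 2^1·177; with 6955 mod 8 = 3, (2/6955) = -1; sign now -1; continue with (177/6955)
flip (177/6955) -> (6955/177): both odd, 177 mod 4 = 1, 6955 mod 4 = 3, so the flip contributes +1; sign now -1
(6955/177): 6955 mod 177 = 52, so (6955/177) = (52/177)
factor out 2^2: 52 = 2^2·13; with 177 mod 8 = 1, (2/177) = +1; sign now -1; continue with (13/177)
flip (13/177) -> (177/13): both odd, 13 mod 4 = 1, 177 mod 4 = 1, so the flip contributes +1; sign now -1
(177/13): 177 mod 13 = 8, so (177/13) = (8/13)
factor out 2^3: 8 = 2^3·1; with 13 mod 8 = 5, (2/13) = -1; sign now +1; continue with (1/13)
reached (1/13) = 1, so the symbol is +1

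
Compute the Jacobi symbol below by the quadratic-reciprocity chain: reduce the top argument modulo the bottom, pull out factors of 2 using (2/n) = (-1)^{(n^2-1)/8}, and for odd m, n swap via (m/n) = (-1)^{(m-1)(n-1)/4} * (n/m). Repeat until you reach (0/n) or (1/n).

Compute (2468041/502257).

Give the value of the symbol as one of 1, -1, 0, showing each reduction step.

1

(2468041/502257) = (459013/502257)   [reduce mod 502257]
reciprocity: (459013/502257) = +1·(502257/459013) since 459013 mod 4 = 1, 502257 mod 4 = 1; sign now +1
(502257/459013) = (43244/459013)   [reduce mod 459013]
43244 = 2^2·10811; (2/459013) = -1 since 459013 mod 8 = 5, so (43244/459013) = (-1)^2·(10811/459013); sign now +1
reciprocity: (10811/459013) = +1·(459013/10811) since 10811 mod 4 = 3, 459013 mod 4 = 1; sign now +1
(459013/10811) = (4951/10811)   [reduce mod 10811]
reciprocity: (4951/10811) = -1·(10811/4951) since 4951 mod 4 = 3, 10811 mod 4 = 3; sign now -1
(10811/4951) = (909/4951)   [reduce mod 4951]
reciprocity: (909/4951) = +1·(4951/909) since 909 mod 4 = 1, 4951 mod 4 = 3; sign now -1
(4951/909) = (406/909)   [reduce mod 909]
406 = 2^1·203; (2/909) = -1 since 909 mod 8 = 5, so (406/909) = (-1)^1·(203/909); sign now +1
reciprocity: (203/909) = +1·(909/203) since 203 mod 4 = 3, 909 mod 4 = 1; sign now +1
(909/203) = (97/203)   [reduce mod 203]
reciprocity: (97/203) = +1·(203/97) since 97 mod 4 = 1, 203 mod 4 = 3; sign now +1
(203/97) = (9/97)   [reduce mod 97]
reciprocity: (9/97) = +1·(97/9) since 9 mod 4 = 1, 97 mod 4 = 1; sign now +1
(97/9) = (7/9)   [reduce mod 9]
reciprocity: (7/9) = +1·(9/7) since 7 mod 4 = 3, 9 mod 4 = 1; sign now +1
(9/7) = (2/7)   [reduce mod 7]
2 = 2^1·1; (2/7) = +1 since 7 mod 8 = 7, so (2/7) = (+1)^1·(1/7); sign now +1
(1/7) = 1; final value = sign = +1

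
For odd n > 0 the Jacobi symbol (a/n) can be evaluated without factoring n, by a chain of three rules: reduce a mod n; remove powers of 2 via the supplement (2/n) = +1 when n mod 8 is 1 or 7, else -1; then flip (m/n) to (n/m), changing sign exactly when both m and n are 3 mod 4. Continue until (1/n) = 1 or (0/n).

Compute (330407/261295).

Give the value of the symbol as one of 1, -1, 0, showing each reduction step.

(330407/261295): 330407 mod 261295 = 69112, so (330407/261295) = (69112/261295)
factor out 2^3: 69112 = 2^3·8639; with 261295 mod 8 = 7, (2/261295) = +1; sign now +1; continue with (8639/261295)
flip (8639/261295) -> (261295/8639): both odd, 8639 mod 4 = 3, 261295 mod 4 = 3, so the flip contributes -1; sign now -1
(261295/8639): 261295 mod 8639 = 2125, so (261295/8639) = (2125/8639)
flip (2125/8639) -> (8639/2125): both odd, 2125 mod 4 = 1, 8639 mod 4 = 3, so the flip contributes +1; sign now -1
(8639/2125): 8639 mod 2125 = 139, so (8639/2125) = (139/2125)
flip (139/2125) -> (2125/139): both odd, 139 mod 4 = 3, 2125 mod 4 = 1, so the flip contributes +1; sign now -1
(2125/139): 2125 mod 139 = 40, so (2125/139) = (40/139)
factor out 2^3: 40 = 2^3·5; with 139 mod 8 = 3, (2/139) = -1; sign now +1; continue with (5/139)
flip (5/139) -> (139/5): both odd, 5 mod 4 = 1, 139 mod 4 = 3, so the flip contributes +1; sign now +1
(139/5): 139 mod 5 = 4, so (139/5) = (4/5)
factor out 2^2: 4 = 2^2·1; with 5 mod 8 = 5, (2/5) = -1; sign now +1; continue with (1/5)
reached (1/5) = 1, so the symbol is +1

1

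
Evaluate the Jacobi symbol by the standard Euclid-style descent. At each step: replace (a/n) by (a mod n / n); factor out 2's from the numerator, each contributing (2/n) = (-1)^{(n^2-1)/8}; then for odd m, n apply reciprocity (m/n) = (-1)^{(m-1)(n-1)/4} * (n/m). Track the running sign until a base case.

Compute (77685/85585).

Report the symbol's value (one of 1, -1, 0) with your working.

0

flip (77685/85585) -> (85585/77685): both odd, 77685 mod 4 = 1, 85585 mod 4 = 1, so the flip contributes +1; sign now +1
(85585/77685): 85585 mod 77685 = 7900, so (85585/77685) = (7900/77685)
factor out 2^2: 7900 = 2^2·1975; with 77685 mod 8 = 5, (2/77685) = -1; sign now +1; continue with (1975/77685)
flip (1975/77685) -> (77685/1975): both odd, 1975 mod 4 = 3, 77685 mod 4 = 1, so the flip contributes +1; sign now +1
(77685/1975): 77685 mod 1975 = 660, so (77685/1975) = (660/1975)
factor out 2^2: 660 = 2^2·165; with 1975 mod 8 = 7, (2/1975) = +1; sign now +1; continue with (165/1975)
flip (165/1975) -> (1975/165): both odd, 165 mod 4 = 1, 1975 mod 4 = 3, so the flip contributes +1; sign now +1
(1975/165): 1975 mod 165 = 160, so (1975/165) = (160/165)
factor out 2^5: 160 = 2^5·5; with 165 mod 8 = 5, (2/165) = -1; sign now -1; continue with (5/165)
flip (5/165) -> (165/5): both odd, 5 mod 4 = 1, 165 mod 4 = 1, so the flip contributes +1; sign now -1
(165/5): 165 mod 5 = 0, so (165/5) = (0/5)
reached (0/5); gcd(a, n) > 1, so (0/5) = 0 and the symbol is 0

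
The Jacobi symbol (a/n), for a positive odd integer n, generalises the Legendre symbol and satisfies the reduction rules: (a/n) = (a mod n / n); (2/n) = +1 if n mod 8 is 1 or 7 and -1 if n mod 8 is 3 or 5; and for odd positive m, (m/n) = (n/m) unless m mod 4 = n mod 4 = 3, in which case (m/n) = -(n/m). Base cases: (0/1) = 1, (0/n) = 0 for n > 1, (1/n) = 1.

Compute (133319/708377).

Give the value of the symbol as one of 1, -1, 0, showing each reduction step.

reciprocity: (133319/708377) = +1·(708377/133319) since 133319 mod 4 = 3, 708377 mod 4 = 1; sign now +1
(708377/133319) = (41782/133319)   [reduce mod 133319]
41782 = 2^1·20891; (2/133319) = +1 since 133319 mod 8 = 7, so (41782/133319) = (+1)^1·(20891/133319); sign now +1
reciprocity: (20891/133319) = -1·(133319/20891) since 20891 mod 4 = 3, 133319 mod 4 = 3; sign now -1
(133319/20891) = (7973/20891)   [reduce mod 20891]
reciprocity: (7973/20891) = +1·(20891/7973) since 7973 mod 4 = 1, 20891 mod 4 = 3; sign now -1
(20891/7973) = (4945/7973)   [reduce mod 7973]
reciprocity: (4945/7973) = +1·(7973/4945) since 4945 mod 4 = 1, 7973 mod 4 = 1; sign now -1
(7973/4945) = (3028/4945)   [reduce mod 4945]
3028 = 2^2·757; (2/4945) = +1 since 4945 mod 8 = 1, so (3028/4945) = (+1)^2·(757/4945); sign now -1
reciprocity: (757/4945) = +1·(4945/757) since 757 mod 4 = 1, 4945 mod 4 = 1; sign now -1
(4945/757) = (403/757)   [reduce mod 757]
reciprocity: (403/757) = +1·(757/403) since 403 mod 4 = 3, 757 mod 4 = 1; sign now -1
(757/403) = (354/403)   [reduce mod 403]
354 = 2^1·177; (2/403) = -1 since 403 mod 8 = 3, so (354/403) = (-1)^1·(177/403); sign now +1
reciprocity: (177/403) = +1·(403/177) since 177 mod 4 = 1, 403 mod 4 = 3; sign now +1
(403/177) = (49/177)   [reduce mod 177]
reciprocity: (49/177) = +1·(177/49) since 49 mod 4 = 1, 177 mod 4 = 1; sign now +1
(177/49) = (30/49)   [reduce mod 49]
30 = 2^1·15; (2/49) = +1 since 49 mod 8 = 1, so (30/49) = (+1)^1·(15/49); sign now +1
reciprocity: (15/49) = +1·(49/15) since 15 mod 4 = 3, 49 mod 4 = 1; sign now +1
(49/15) = (4/15)   [reduce mod 15]
4 = 2^2·1; (2/15) = +1 since 15 mod 8 = 7, so (4/15) = (+1)^2·(1/15); sign now +1
(1/15) = 1; final value = sign = +1

1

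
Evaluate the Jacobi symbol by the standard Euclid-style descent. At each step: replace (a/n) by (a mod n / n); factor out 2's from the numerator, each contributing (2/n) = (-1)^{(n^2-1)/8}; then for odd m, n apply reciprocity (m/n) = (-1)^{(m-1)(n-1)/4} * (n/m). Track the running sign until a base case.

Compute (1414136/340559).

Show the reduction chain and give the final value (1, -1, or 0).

(1414136/340559) = (51900/340559)   [reduce mod 340559]
51900 = 2^2·12975; (2/340559) = +1 since 340559 mod 8 = 7, so (51900/340559) = (+1)^2·(12975/340559); sign now +1
reciprocity: (12975/340559) = -1·(340559/12975) since 12975 mod 4 = 3, 340559 mod 4 = 3; sign now -1
(340559/12975) = (3209/12975)   [reduce mod 12975]
reciprocity: (3209/12975) = +1·(12975/3209) since 3209 mod 4 = 1, 12975 mod 4 = 3; sign now -1
(12975/3209) = (139/3209)   [reduce mod 3209]
reciprocity: (139/3209) = +1·(3209/139) since 139 mod 4 = 3, 3209 mod 4 = 1; sign now -1
(3209/139) = (12/139)   [reduce mod 139]
12 = 2^2·3; (2/139) = -1 since 139 mod 8 = 3, so (12/139) = (-1)^2·(3/139); sign now -1
reciprocity: (3/139) = -1·(139/3) since 3 mod 4 = 3, 139 mod 4 = 3; sign now +1
(139/3) = (1/3)   [reduce mod 3]
(1/3) = 1; final value = sign = +1

1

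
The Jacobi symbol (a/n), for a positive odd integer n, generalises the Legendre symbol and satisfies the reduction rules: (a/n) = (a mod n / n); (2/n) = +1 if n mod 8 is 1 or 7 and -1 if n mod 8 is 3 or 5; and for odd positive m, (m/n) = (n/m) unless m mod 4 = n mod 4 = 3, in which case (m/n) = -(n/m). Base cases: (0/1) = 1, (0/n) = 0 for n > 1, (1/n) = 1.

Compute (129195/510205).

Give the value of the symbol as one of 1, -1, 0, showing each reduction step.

0

flip (129195/510205) -> (510205/129195): both odd, 129195 mod 4 = 3, 510205 mod 4 = 1, so the flip contributes +1; sign now +1
(510205/129195): 510205 mod 129195 = 122620, so (510205/129195) = (122620/129195)
factor out 2^2: 122620 = 2^2·30655; with 129195 mod 8 = 3, (2/129195) = -1; sign now +1; continue with (30655/129195)
flip (30655/129195) -> (129195/30655): both odd, 30655 mod 4 = 3, 129195 mod 4 = 3, so the flip contributes -1; sign now -1
(129195/30655): 129195 mod 30655 = 6575, so (129195/30655) = (6575/30655)
flip (6575/30655) -> (30655/6575): both odd, 6575 mod 4 = 3, 30655 mod 4 = 3, so the flip contributes -1; sign now +1
(30655/6575): 30655 mod 6575 = 4355, so (30655/6575) = (4355/6575)
flip (4355/6575) -> (6575/4355): both odd, 4355 mod 4 = 3, 6575 mod 4 = 3, so the flip contributes -1; sign now -1
(6575/4355): 6575 mod 4355 = 2220, so (6575/4355) = (2220/4355)
factor out 2^2: 2220 = 2^2·555; with 4355 mod 8 = 3, (2/4355) = -1; sign now -1; continue with (555/4355)
flip (555/4355) -> (4355/555): both odd, 555 mod 4 = 3, 4355 mod 4 = 3, so the flip contributes -1; sign now +1
(4355/555): 4355 mod 555 = 470, so (4355/555) = (470/555)
factor out 2^1: 470 = 2^1·235; with 555 mod 8 = 3, (2/555) = -1; sign now -1; continue with (235/555)
flip (235/555) -> (555/235): both odd, 235 mod 4 = 3, 555 mod 4 = 3, so the flip contributes -1; sign now +1
(555/235): 555 mod 235 = 85, so (555/235) = (85/235)
flip (85/235) -> (235/85): both odd, 85 mod 4 = 1, 235 mod 4 = 3, so the flip contributes +1; sign now +1
(235/85): 235 mod 85 = 65, so (235/85) = (65/85)
flip (65/85) -> (85/65): both odd, 65 mod 4 = 1, 85 mod 4 = 1, so the flip contributes +1; sign now +1
(85/65): 85 mod 65 = 20, so (85/65) = (20/65)
factor out 2^2: 20 = 2^2·5; with 65 mod 8 = 1, (2/65) = +1; sign now +1; continue with (5/65)
flip (5/65) -> (65/5): both odd, 5 mod 4 = 1, 65 mod 4 = 1, so the flip contributes +1; sign now +1
(65/5): 65 mod 5 = 0, so (65/5) = (0/5)
reached (0/5); gcd(a, n) > 1, so (0/5) = 0 and the symbol is 0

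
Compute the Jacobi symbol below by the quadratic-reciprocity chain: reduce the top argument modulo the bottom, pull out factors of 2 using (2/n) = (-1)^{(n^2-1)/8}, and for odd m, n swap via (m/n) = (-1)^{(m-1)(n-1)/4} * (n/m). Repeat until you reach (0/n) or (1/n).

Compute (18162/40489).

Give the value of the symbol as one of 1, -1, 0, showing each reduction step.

factor out 2^1: 18162 = 2^1·9081; with 40489 mod 8 = 1, (2/40489) = +1; sign now +1; continue with (9081/40489)
flip (9081/40489) -> (40489/9081): both odd, 9081 mod 4 = 1, 40489 mod 4 = 1, so the flip contributes +1; sign now +1
(40489/9081): 40489 mod 9081 = 4165, so (40489/9081) = (4165/9081)
flip (4165/9081) -> (9081/4165): both odd, 4165 mod 4 = 1, 9081 mod 4 = 1, so the flip contributes +1; sign now +1
(9081/4165): 9081 mod 4165 = 751, so (9081/4165) = (751/4165)
flip (751/4165) -> (4165/751): both odd, 751 mod 4 = 3, 4165 mod 4 = 1, so the flip contributes +1; sign now +1
(4165/751): 4165 mod 751 = 410, so (4165/751) = (410/751)
factor out 2^1: 410 = 2^1·205; with 751 mod 8 = 7, (2/751) = +1; sign now +1; continue with (205/751)
flip (205/751) -> (751/205): both odd, 205 mod 4 = 1, 751 mod 4 = 3, so the flip contributes +1; sign now +1
(751/205): 751 mod 205 = 136, so (751/205) = (136/205)
factor out 2^3: 136 = 2^3·17; with 205 mod 8 = 5, (2/205) = -1; sign now -1; continue with (17/205)
flip (17/205) -> (205/17): both odd, 17 mod 4 = 1, 205 mod 4 = 1, so the flip contributes +1; sign now -1
(205/17): 205 mod 17 = 1, so (205/17) = (1/17)
reached (1/17) = 1, so the symbol is -1

-1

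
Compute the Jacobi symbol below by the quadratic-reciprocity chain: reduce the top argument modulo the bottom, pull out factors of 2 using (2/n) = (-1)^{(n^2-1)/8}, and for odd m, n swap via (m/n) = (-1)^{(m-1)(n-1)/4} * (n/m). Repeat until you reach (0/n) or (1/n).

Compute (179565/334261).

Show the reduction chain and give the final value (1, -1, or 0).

1

flip (179565/334261) -> (334261/179565): both odd, 179565 mod 4 = 1, 334261 mod 4 = 1, so the flip contributes +1; sign now +1
(334261/179565): 334261 mod 179565 = 154696, so (334261/179565) = (154696/179565)
factor out 2^3: 154696 = 2^3·19337; with 179565 mod 8 = 5, (2/179565) = -1; sign now -1; continue with (19337/179565)
flip (19337/179565) -> (179565/19337): both odd, 19337 mod 4 = 1, 179565 mod 4 = 1, so the flip contributes +1; sign now -1
(179565/19337): 179565 mod 19337 = 5532, so (179565/19337) = (5532/19337)
factor out 2^2: 5532 = 2^2·1383; with 19337 mod 8 = 1, (2/19337) = +1; sign now -1; continue with (1383/19337)
flip (1383/19337) -> (19337/1383): both odd, 1383 mod 4 = 3, 19337 mod 4 = 1, so the flip contributes +1; sign now -1
(19337/1383): 19337 mod 1383 = 1358, so (19337/1383) = (1358/1383)
factor out 2^1: 1358 = 2^1·679; with 1383 mod 8 = 7, (2/1383) = +1; sign now -1; continue with (679/1383)
flip (679/1383) -> (1383/679): both odd, 679 mod 4 = 3, 1383 mod 4 = 3, so the flip contributes -1; sign now +1
(1383/679): 1383 mod 679 = 25, so (1383/679) = (25/679)
flip (25/679) -> (679/25): both odd, 25 mod 4 = 1, 679 mod 4 = 3, so the flip contributes +1; sign now +1
(679/25): 679 mod 25 = 4, so (679/25) = (4/25)
factor out 2^2: 4 = 2^2·1; with 25 mod 8 = 1, (2/25) = +1; sign now +1; continue with (1/25)
reached (1/25) = 1, so the symbol is +1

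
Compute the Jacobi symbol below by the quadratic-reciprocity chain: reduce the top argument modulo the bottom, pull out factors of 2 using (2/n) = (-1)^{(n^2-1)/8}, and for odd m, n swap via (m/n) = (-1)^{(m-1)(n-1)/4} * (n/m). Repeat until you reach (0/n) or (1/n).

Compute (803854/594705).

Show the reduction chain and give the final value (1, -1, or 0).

1

(803854/594705): 803854 mod 594705 = 209149, so (803854/594705) = (209149/594705)
flip (209149/594705) -> (594705/209149): both odd, 209149 mod 4 = 1, 594705 mod 4 = 1, so the flip contributes +1; sign now +1
(594705/209149): 594705 mod 209149 = 176407, so (594705/209149) = (176407/209149)
flip (176407/209149) -> (209149/176407): both odd, 176407 mod 4 = 3, 209149 mod 4 = 1, so the flip contributes +1; sign now +1
(209149/176407): 209149 mod 176407 = 32742, so (209149/176407) = (32742/176407)
factor out 2^1: 32742 = 2^1·16371; with 176407 mod 8 = 7, (2/176407) = +1; sign now +1; continue with (16371/176407)
flip (16371/176407) -> (176407/16371): both odd, 16371 mod 4 = 3, 176407 mod 4 = 3, so the flip contributes -1; sign now -1
(176407/16371): 176407 mod 16371 = 12697, so (176407/16371) = (12697/16371)
flip (12697/16371) -> (16371/12697): both odd, 12697 mod 4 = 1, 16371 mod 4 = 3, so the flip contributes +1; sign now -1
(16371/12697): 16371 mod 12697 = 3674, so (16371/12697) = (3674/12697)
factor out 2^1: 3674 = 2^1·1837; with 12697 mod 8 = 1, (2/12697) = +1; sign now -1; continue with (1837/12697)
flip (1837/12697) -> (12697/1837): both odd, 1837 mod 4 = 1, 12697 mod 4 = 1, so the flip contributes +1; sign now -1
(12697/1837): 12697 mod 1837 = 1675, so (12697/1837) = (1675/1837)
flip (1675/1837) -> (1837/1675): both odd, 1675 mod 4 = 3, 1837 mod 4 = 1, so the flip contributes +1; sign now -1
(1837/1675): 1837 mod 1675 = 162, so (1837/1675) = (162/1675)
factor out 2^1: 162 = 2^1·81; with 1675 mod 8 = 3, (2/1675) = -1; sign now +1; continue with (81/1675)
flip (81/1675) -> (1675/81): both odd, 81 mod 4 = 1, 1675 mod 4 = 3, so the flip contributes +1; sign now +1
(1675/81): 1675 mod 81 = 55, so (1675/81) = (55/81)
flip (55/81) -> (81/55): both odd, 55 mod 4 = 3, 81 mod 4 = 1, so the flip contributes +1; sign now +1
(81/55): 81 mod 55 = 26, so (81/55) = (26/55)
factor out 2^1: 26 = 2^1·13; with 55 mod 8 = 7, (2/55) = +1; sign now +1; continue with (13/55)
flip (13/55) -> (55/13): both odd, 13 mod 4 = 1, 55 mod 4 = 3, so the flip contributes +1; sign now +1
(55/13): 55 mod 13 = 3, so (55/13) = (3/13)
flip (3/13) -> (13/3): both odd, 3 mod 4 = 3, 13 mod 4 = 1, so the flip contributes +1; sign now +1
(13/3): 13 mod 3 = 1, so (13/3) = (1/3)
reached (1/3) = 1, so the symbol is +1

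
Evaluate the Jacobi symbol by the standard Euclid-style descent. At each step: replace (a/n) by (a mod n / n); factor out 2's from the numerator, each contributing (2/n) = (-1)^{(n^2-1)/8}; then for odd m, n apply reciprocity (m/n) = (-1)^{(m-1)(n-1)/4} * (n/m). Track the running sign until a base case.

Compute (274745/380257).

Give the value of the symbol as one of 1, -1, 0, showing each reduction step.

-1

flip (274745/380257) -> (380257/274745): both odd, 274745 mod 4 = 1, 380257 mod 4 = 1, so the flip contributes +1; sign now +1
(380257/274745): 380257 mod 274745 = 105512, so (380257/274745) = (105512/274745)
factor out 2^3: 105512 = 2^3·13189; with 274745 mod 8 = 1, (2/274745) = +1; sign now +1; continue with (13189/274745)
flip (13189/274745) -> (274745/13189): both odd, 13189 mod 4 = 1, 274745 mod 4 = 1, so the flip contributes +1; sign now +1
(274745/13189): 274745 mod 13189 = 10965, so (274745/13189) = (10965/13189)
flip (10965/13189) -> (13189/10965): both odd, 10965 mod 4 = 1, 13189 mod 4 = 1, so the flip contributes +1; sign now +1
(13189/10965): 13189 mod 10965 = 2224, so (13189/10965) = (2224/10965)
factor out 2^4: 2224 = 2^4·139; with 10965 mod 8 = 5, (2/10965) = -1; sign now +1; continue with (139/10965)
flip (139/10965) -> (10965/139): both odd, 139 mod 4 = 3, 10965 mod 4 = 1, so the flip contributes +1; sign now +1
(10965/139): 10965 mod 139 = 123, so (10965/139) = (123/139)
flip (123/139) -> (139/123): both odd, 123 mod 4 = 3, 139 mod 4 = 3, so the flip contributes -1; sign now -1
(139/123): 139 mod 123 = 16, so (139/123) = (16/123)
factor out 2^4: 16 = 2^4·1; with 123 mod 8 = 3, (2/123) = -1; sign now -1; continue with (1/123)
reached (1/123) = 1, so the symbol is -1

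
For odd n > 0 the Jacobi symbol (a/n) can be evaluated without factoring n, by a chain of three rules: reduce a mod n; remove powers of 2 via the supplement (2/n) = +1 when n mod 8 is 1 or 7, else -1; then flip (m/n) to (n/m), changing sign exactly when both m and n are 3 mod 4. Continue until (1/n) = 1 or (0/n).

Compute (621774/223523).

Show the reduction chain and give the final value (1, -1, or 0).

1

(621774/223523) = (174728/223523)   [reduce mod 223523]
174728 = 2^3·21841; (2/223523) = -1 since 223523 mod 8 = 3, so (174728/223523) = (-1)^3·(21841/223523); sign now -1
reciprocity: (21841/223523) = +1·(223523/21841) since 21841 mod 4 = 1, 223523 mod 4 = 3; sign now -1
(223523/21841) = (5113/21841)   [reduce mod 21841]
reciprocity: (5113/21841) = +1·(21841/5113) since 5113 mod 4 = 1, 21841 mod 4 = 1; sign now -1
(21841/5113) = (1389/5113)   [reduce mod 5113]
reciprocity: (1389/5113) = +1·(5113/1389) since 1389 mod 4 = 1, 5113 mod 4 = 1; sign now -1
(5113/1389) = (946/1389)   [reduce mod 1389]
946 = 2^1·473; (2/1389) = -1 since 1389 mod 8 = 5, so (946/1389) = (-1)^1·(473/1389); sign now +1
reciprocity: (473/1389) = +1·(1389/473) since 473 mod 4 = 1, 1389 mod 4 = 1; sign now +1
(1389/473) = (443/473)   [reduce mod 473]
reciprocity: (443/473) = +1·(473/443) since 443 mod 4 = 3, 473 mod 4 = 1; sign now +1
(473/443) = (30/443)   [reduce mod 443]
30 = 2^1·15; (2/443) = -1 since 443 mod 8 = 3, so (30/443) = (-1)^1·(15/443); sign now -1
reciprocity: (15/443) = -1·(443/15) since 15 mod 4 = 3, 443 mod 4 = 3; sign now +1
(443/15) = (8/15)   [reduce mod 15]
8 = 2^3·1; (2/15) = +1 since 15 mod 8 = 7, so (8/15) = (+1)^3·(1/15); sign now +1
(1/15) = 1; final value = sign = +1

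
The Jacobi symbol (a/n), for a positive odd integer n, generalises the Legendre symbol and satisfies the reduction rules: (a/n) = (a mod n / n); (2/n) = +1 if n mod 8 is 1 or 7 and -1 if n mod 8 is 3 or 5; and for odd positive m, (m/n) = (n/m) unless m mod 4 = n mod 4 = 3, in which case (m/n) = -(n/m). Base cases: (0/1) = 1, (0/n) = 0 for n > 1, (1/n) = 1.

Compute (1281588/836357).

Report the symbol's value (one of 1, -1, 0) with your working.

1

(1281588/836357): 1281588 mod 836357 = 445231, so (1281588/836357) = (445231/836357)
flip (445231/836357) -> (836357/445231): both odd, 445231 mod 4 = 3, 836357 mod 4 = 1, so the flip contributes +1; sign now +1
(836357/445231): 836357 mod 445231 = 391126, so (836357/445231) = (391126/445231)
factor out 2^1: 391126 = 2^1·195563; with 445231 mod 8 = 7, (2/445231) = +1; sign now +1; continue with (195563/445231)
flip (195563/445231) -> (445231/195563): both odd, 195563 mod 4 = 3, 445231 mod 4 = 3, so the flip contributes -1; sign now -1
(445231/195563): 445231 mod 195563 = 54105, so (445231/195563) = (54105/195563)
flip (54105/195563) -> (195563/54105): both odd, 54105 mod 4 = 1, 195563 mod 4 = 3, so the flip contributes +1; sign now -1
(195563/54105): 195563 mod 54105 = 33248, so (195563/54105) = (33248/54105)
factor out 2^5: 33248 = 2^5·1039; with 54105 mod 8 = 1, (2/54105) = +1; sign now -1; continue with (1039/54105)
flip (1039/54105) -> (54105/1039): both odd, 1039 mod 4 = 3, 54105 mod 4 = 1, so the flip contributes +1; sign now -1
(54105/1039): 54105 mod 1039 = 77, so (54105/1039) = (77/1039)
flip (77/1039) -> (1039/77): both odd, 77 mod 4 = 1, 1039 mod 4 = 3, so the flip contributes +1; sign now -1
(1039/77): 1039 mod 77 = 38, so (1039/77) = (38/77)
factor out 2^1: 38 = 2^1·19; with 77 mod 8 = 5, (2/77) = -1; sign now +1; continue with (19/77)
flip (19/77) -> (77/19): both odd, 19 mod 4 = 3, 77 mod 4 = 1, so the flip contributes +1; sign now +1
(77/19): 77 mod 19 = 1, so (77/19) = (1/19)
reached (1/19) = 1, so the symbol is +1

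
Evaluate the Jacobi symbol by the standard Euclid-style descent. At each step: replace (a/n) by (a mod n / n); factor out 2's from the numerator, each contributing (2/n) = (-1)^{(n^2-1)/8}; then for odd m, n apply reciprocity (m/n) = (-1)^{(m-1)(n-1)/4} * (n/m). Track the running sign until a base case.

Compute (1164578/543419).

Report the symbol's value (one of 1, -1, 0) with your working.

1

(1164578/543419) = (77740/543419)   [reduce mod 543419]
77740 = 2^2·19435; (2/543419) = -1 since 543419 mod 8 = 3, so (77740/543419) = (-1)^2·(19435/543419); sign now +1
reciprocity: (19435/543419) = -1·(543419/19435) since 19435 mod 4 = 3, 543419 mod 4 = 3; sign now -1
(543419/19435) = (18674/19435)   [reduce mod 19435]
18674 = 2^1·9337; (2/19435) = -1 since 19435 mod 8 = 3, so (18674/19435) = (-1)^1·(9337/19435); sign now +1
reciprocity: (9337/19435) = +1·(19435/9337) since 9337 mod 4 = 1, 19435 mod 4 = 3; sign now +1
(19435/9337) = (761/9337)   [reduce mod 9337]
reciprocity: (761/9337) = +1·(9337/761) since 761 mod 4 = 1, 9337 mod 4 = 1; sign now +1
(9337/761) = (205/761)   [reduce mod 761]
reciprocity: (205/761) = +1·(761/205) since 205 mod 4 = 1, 761 mod 4 = 1; sign now +1
(761/205) = (146/205)   [reduce mod 205]
146 = 2^1·73; (2/205) = -1 since 205 mod 8 = 5, so (146/205) = (-1)^1·(73/205); sign now -1
reciprocity: (73/205) = +1·(205/73) since 73 mod 4 = 1, 205 mod 4 = 1; sign now -1
(205/73) = (59/73)   [reduce mod 73]
reciprocity: (59/73) = +1·(73/59) since 59 mod 4 = 3, 73 mod 4 = 1; sign now -1
(73/59) = (14/59)   [reduce mod 59]
14 = 2^1·7; (2/59) = -1 since 59 mod 8 = 3, so (14/59) = (-1)^1·(7/59); sign now +1
reciprocity: (7/59) = -1·(59/7) since 7 mod 4 = 3, 59 mod 4 = 3; sign now -1
(59/7) = (3/7)   [reduce mod 7]
reciprocity: (3/7) = -1·(7/3) since 3 mod 4 = 3, 7 mod 4 = 3; sign now +1
(7/3) = (1/3)   [reduce mod 3]
(1/3) = 1; final value = sign = +1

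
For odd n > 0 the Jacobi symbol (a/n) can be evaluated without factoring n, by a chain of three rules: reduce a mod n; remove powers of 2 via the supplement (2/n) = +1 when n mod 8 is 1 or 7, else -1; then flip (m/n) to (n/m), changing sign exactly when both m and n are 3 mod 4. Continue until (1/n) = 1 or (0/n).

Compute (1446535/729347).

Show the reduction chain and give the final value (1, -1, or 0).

(1446535/729347) = (717188/729347)   [reduce mod 729347]
717188 = 2^2·179297; (2/729347) = -1 since 729347 mod 8 = 3, so (717188/729347) = (-1)^2·(179297/729347); sign now +1
reciprocity: (179297/729347) = +1·(729347/179297) since 179297 mod 4 = 1, 729347 mod 4 = 3; sign now +1
(729347/179297) = (12159/179297)   [reduce mod 179297]
reciprocity: (12159/179297) = +1·(179297/12159) since 12159 mod 4 = 3, 179297 mod 4 = 1; sign now +1
(179297/12159) = (9071/12159)   [reduce mod 12159]
reciprocity: (9071/12159) = -1·(12159/9071) since 9071 mod 4 = 3, 12159 mod 4 = 3; sign now -1
(12159/9071) = (3088/9071)   [reduce mod 9071]
3088 = 2^4·193; (2/9071) = +1 since 9071 mod 8 = 7, so (3088/9071) = (+1)^4·(193/9071); sign now -1
reciprocity: (193/9071) = +1·(9071/193) since 193 mod 4 = 1, 9071 mod 4 = 3; sign now -1
(9071/193) = (0/193)   [reduce mod 193]
(0/193) = 0   [gcd(a, n) > 1]; final value = 0

0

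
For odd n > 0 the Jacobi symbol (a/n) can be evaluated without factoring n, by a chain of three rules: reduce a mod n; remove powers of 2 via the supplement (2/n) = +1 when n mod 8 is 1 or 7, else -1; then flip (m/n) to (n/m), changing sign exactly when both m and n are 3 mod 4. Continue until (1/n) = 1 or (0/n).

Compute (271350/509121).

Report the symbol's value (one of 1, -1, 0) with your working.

0

271350 = 2^1·135675; (2/509121) = +1 since 509121 mod 8 = 1, so (271350/509121) = (+1)^1·(135675/509121); sign now +1
reciprocity: (135675/509121) = +1·(509121/135675) since 135675 mod 4 = 3, 509121 mod 4 = 1; sign now +1
(509121/135675) = (102096/135675)   [reduce mod 135675]
102096 = 2^4·6381; (2/135675) = -1 since 135675 mod 8 = 3, so (102096/135675) = (-1)^4·(6381/135675); sign now +1
reciprocity: (6381/135675) = +1·(135675/6381) since 6381 mod 4 = 1, 135675 mod 4 = 3; sign now +1
(135675/6381) = (1674/6381)   [reduce mod 6381]
1674 = 2^1·837; (2/6381) = -1 since 6381 mod 8 = 5, so (1674/6381) = (-1)^1·(837/6381); sign now -1
reciprocity: (837/6381) = +1·(6381/837) since 837 mod 4 = 1, 6381 mod 4 = 1; sign now -1
(6381/837) = (522/837)   [reduce mod 837]
522 = 2^1·261; (2/837) = -1 since 837 mod 8 = 5, so (522/837) = (-1)^1·(261/837); sign now +1
reciprocity: (261/837) = +1·(837/261) since 261 mod 4 = 1, 837 mod 4 = 1; sign now +1
(837/261) = (54/261)   [reduce mod 261]
54 = 2^1·27; (2/261) = -1 since 261 mod 8 = 5, so (54/261) = (-1)^1·(27/261); sign now -1
reciprocity: (27/261) = +1·(261/27) since 27 mod 4 = 3, 261 mod 4 = 1; sign now -1
(261/27) = (18/27)   [reduce mod 27]
18 = 2^1·9; (2/27) = -1 since 27 mod 8 = 3, so (18/27) = (-1)^1·(9/27); sign now +1
reciprocity: (9/27) = +1·(27/9) since 9 mod 4 = 1, 27 mod 4 = 3; sign now +1
(27/9) = (0/9)   [reduce mod 9]
(0/9) = 0   [gcd(a, n) > 1]; final value = 0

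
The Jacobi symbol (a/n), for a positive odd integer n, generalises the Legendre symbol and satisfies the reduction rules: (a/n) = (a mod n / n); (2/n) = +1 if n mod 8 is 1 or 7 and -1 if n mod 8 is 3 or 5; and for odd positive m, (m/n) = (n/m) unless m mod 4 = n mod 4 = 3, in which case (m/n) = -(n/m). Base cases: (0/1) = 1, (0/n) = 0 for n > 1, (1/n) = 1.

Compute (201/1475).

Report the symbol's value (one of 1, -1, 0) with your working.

reciprocity: (201/1475) = +1·(1475/201) since 201 mod 4 = 1, 1475 mod 4 = 3; sign now +1
(1475/201) = (68/201)   [reduce mod 201]
68 = 2^2·17; (2/201) = +1 since 201 mod 8 = 1, so (68/201) = (+1)^2·(17/201); sign now +1
reciprocity: (17/201) = +1·(201/17) since 17 mod 4 = 1, 201 mod 4 = 1; sign now +1
(201/17) = (14/17)   [reduce mod 17]
14 = 2^1·7; (2/17) = +1 since 17 mod 8 = 1, so (14/17) = (+1)^1·(7/17); sign now +1
reciprocity: (7/17) = +1·(17/7) since 7 mod 4 = 3, 17 mod 4 = 1; sign now +1
(17/7) = (3/7)   [reduce mod 7]
reciprocity: (3/7) = -1·(7/3) since 3 mod 4 = 3, 7 mod 4 = 3; sign now -1
(7/3) = (1/3)   [reduce mod 3]
(1/3) = 1; final value = sign = -1

-1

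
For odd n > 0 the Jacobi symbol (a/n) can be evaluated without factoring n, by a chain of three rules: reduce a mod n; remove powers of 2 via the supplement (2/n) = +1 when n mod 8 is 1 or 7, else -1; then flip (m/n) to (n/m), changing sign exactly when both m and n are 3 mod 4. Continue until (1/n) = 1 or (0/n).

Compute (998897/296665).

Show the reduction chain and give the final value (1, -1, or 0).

1

(998897/296665) = (108902/296665)   [reduce mod 296665]
108902 = 2^1·54451; (2/296665) = +1 since 296665 mod 8 = 1, so (108902/296665) = (+1)^1·(54451/296665); sign now +1
reciprocity: (54451/296665) = +1·(296665/54451) since 54451 mod 4 = 3, 296665 mod 4 = 1; sign now +1
(296665/54451) = (24410/54451)   [reduce mod 54451]
24410 = 2^1·12205; (2/54451) = -1 since 54451 mod 8 = 3, so (24410/54451) = (-1)^1·(12205/54451); sign now -1
reciprocity: (12205/54451) = +1·(54451/12205) since 12205 mod 4 = 1, 54451 mod 4 = 3; sign now -1
(54451/12205) = (5631/12205)   [reduce mod 12205]
reciprocity: (5631/12205) = +1·(12205/5631) since 5631 mod 4 = 3, 12205 mod 4 = 1; sign now -1
(12205/5631) = (943/5631)   [reduce mod 5631]
reciprocity: (943/5631) = -1·(5631/943) since 943 mod 4 = 3, 5631 mod 4 = 3; sign now +1
(5631/943) = (916/943)   [reduce mod 943]
916 = 2^2·229; (2/943) = +1 since 943 mod 8 = 7, so (916/943) = (+1)^2·(229/943); sign now +1
reciprocity: (229/943) = +1·(943/229) since 229 mod 4 = 1, 943 mod 4 = 3; sign now +1
(943/229) = (27/229)   [reduce mod 229]
reciprocity: (27/229) = +1·(229/27) since 27 mod 4 = 3, 229 mod 4 = 1; sign now +1
(229/27) = (13/27)   [reduce mod 27]
reciprocity: (13/27) = +1·(27/13) since 13 mod 4 = 1, 27 mod 4 = 3; sign now +1
(27/13) = (1/13)   [reduce mod 13]
(1/13) = 1; final value = sign = +1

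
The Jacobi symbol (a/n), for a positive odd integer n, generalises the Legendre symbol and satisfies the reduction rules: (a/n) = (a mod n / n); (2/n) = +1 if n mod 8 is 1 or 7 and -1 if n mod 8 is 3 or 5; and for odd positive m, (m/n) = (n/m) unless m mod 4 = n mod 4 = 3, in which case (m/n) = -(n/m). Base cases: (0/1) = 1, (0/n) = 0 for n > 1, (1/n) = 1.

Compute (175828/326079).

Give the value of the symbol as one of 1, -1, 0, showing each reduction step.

factor out 2^2: 175828 = 2^2·43957; with 326079 mod 8 = 7, (2/326079) = +1; sign now +1; continue with (43957/326079)
flip (43957/326079) -> (326079/43957): both odd, 43957 mod 4 = 1, 326079 mod 4 = 3, so the flip contributes +1; sign now +1
(326079/43957): 326079 mod 43957 = 18380, so (326079/43957) = (18380/43957)
factor out 2^2: 18380 = 2^2·4595; with 43957 mod 8 = 5, (2/43957) = -1; sign now +1; continue with (4595/43957)
flip (4595/43957) -> (43957/4595): both odd, 4595 mod 4 = 3, 43957 mod 4 = 1, so the flip contributes +1; sign now +1
(43957/4595): 43957 mod 4595 = 2602, so (43957/4595) = (2602/4595)
factor out 2^1: 2602 = 2^1·1301; with 4595 mod 8 = 3, (2/4595) = -1; sign now -1; continue with (1301/4595)
flip (1301/4595) -> (4595/1301): both odd, 1301 mod 4 = 1, 4595 mod 4 = 3, so the flip contributes +1; sign now -1
(4595/1301): 4595 mod 1301 = 692, so (4595/1301) = (692/1301)
factor out 2^2: 692 = 2^2·173; with 1301 mod 8 = 5, (2/1301) = -1; sign now -1; continue with (173/1301)
flip (173/1301) -> (1301/173): both odd, 173 mod 4 = 1, 1301 mod 4 = 1, so the flip contributes +1; sign now -1
(1301/173): 1301 mod 173 = 90, so (1301/173) = (90/173)
factor out 2^1: 90 = 2^1·45; with 173 mod 8 = 5, (2/173) = -1; sign now +1; continue with (45/173)
flip (45/173) -> (173/45): both odd, 45 mod 4 = 1, 173 mod 4 = 1, so the flip contributes +1; sign now +1
(173/45): 173 mod 45 = 38, so (173/45) = (38/45)
factor out 2^1: 38 = 2^1·19; with 45 mod 8 = 5, (2/45) = -1; sign now -1; continue with (19/45)
flip (19/45) -> (45/19): both odd, 19 mod 4 = 3, 45 mod 4 = 1, so the flip contributes +1; sign now -1
(45/19): 45 mod 19 = 7, so (45/19) = (7/19)
flip (7/19) -> (19/7): both odd, 7 mod 4 = 3, 19 mod 4 = 3, so the flip contributes -1; sign now +1
(19/7): 19 mod 7 = 5, so (19/7) = (5/7)
flip (5/7) -> (7/5): both odd, 5 mod 4 = 1, 7 mod 4 = 3, so the flip contributes +1; sign now +1
(7/5): 7 mod 5 = 2, so (7/5) = (2/5)
factor out 2^1: 2 = 2^1·1; with 5 mod 8 = 5, (2/5) = -1; sign now -1; continue with (1/5)
reached (1/5) = 1, so the symbol is -1

-1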